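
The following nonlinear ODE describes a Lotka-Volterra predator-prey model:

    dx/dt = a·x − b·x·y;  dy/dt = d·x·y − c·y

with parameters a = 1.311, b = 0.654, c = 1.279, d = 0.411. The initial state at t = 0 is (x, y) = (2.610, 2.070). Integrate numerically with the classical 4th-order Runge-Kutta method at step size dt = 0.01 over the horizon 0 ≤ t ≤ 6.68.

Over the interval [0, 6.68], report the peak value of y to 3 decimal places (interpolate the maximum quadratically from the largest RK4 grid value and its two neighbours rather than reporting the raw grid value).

t=0.000: state=(2.610, 2.070)
step 1 (dt=0.01): k1=(-0.112, -0.427), k2=(-0.108, -0.427), k3=(-0.108, -0.427), k4=(-0.104, -0.427); state += dt/6·(k1+2k2+2k3+k4)
t=0.010: state=(2.609, 2.066)
t=0.020: state=(2.608, 2.061)
t=0.030: state=(2.607, 2.057)
continuing one RK4 step at a time; state shown every 25 steps (Δt=0.25):
t=0.250: state=(2.605, 1.965)
t=0.500: state=(2.643, 1.868)
t=0.750: state=(2.721, 1.787)
t=1.000: state=(2.835, 1.726)
t=1.250: state=(2.977, 1.689)
t=1.500: state=(3.138, 1.680)
t=1.750: state=(3.305, 1.699)
t=2.000: state=(3.462, 1.747)
t=2.250: state=(3.590, 1.824)
t=2.500: state=(3.668, 1.925)
t=2.750: state=(3.682, 2.040)
t=3.000: state=(3.625, 2.158)
t=3.250: state=(3.504, 2.262)
t=3.500: state=(3.338, 2.336)
t=3.750: state=(3.151, 2.368)
t=4.000: state=(2.971, 2.355)
t=4.250: state=(2.816, 2.302)
t=4.500: state=(2.700, 2.219)
t=4.750: state=(2.628, 2.119)
t=5.000: state=(2.602, 2.012)
t=5.250: state=(2.620, 1.911)
t=5.500: state=(2.681, 1.822)
t=5.750: state=(2.779, 1.751)
t=6.000: state=(2.909, 1.703)
t=6.250: state=(3.063, 1.681)
t=6.500: state=(3.229, 1.687)
t=6.680: state=(3.348, 1.709)
largest grid value and its neighbours: y(3.790)=2.36901, y(3.800)=2.36907, y(3.810)=2.36905
parabola through these three points peaks at t≈3.803 with y≈2.36907

max y = 2.369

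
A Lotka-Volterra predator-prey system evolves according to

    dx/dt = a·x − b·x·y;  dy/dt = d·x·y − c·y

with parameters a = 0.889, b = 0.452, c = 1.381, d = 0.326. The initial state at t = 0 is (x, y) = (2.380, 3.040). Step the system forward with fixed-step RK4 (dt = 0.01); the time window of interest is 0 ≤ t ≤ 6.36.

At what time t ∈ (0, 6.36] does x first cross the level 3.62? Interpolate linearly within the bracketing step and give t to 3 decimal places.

t = 2.307

t=0.000: state=(2.380, 3.040)
step 1 (dt=0.01): k1=(-1.154, -1.840), k2=(-1.142, -1.840), k3=(-1.142, -1.840), k4=(-1.129, -1.840); state += dt/6·(k1+2k2+2k3+k4)
t=0.010: state=(2.369, 3.022)
t=0.020: state=(2.357, 3.003)
t=0.030: state=(2.346, 2.985)
continuing one RK4 step at a time; state shown every 25 steps (Δt=0.25):
t=0.250: state=(2.163, 2.588)
t=0.500: state=(2.065, 2.175)
t=0.750: state=(2.059, 1.821)
t=1.000: state=(2.129, 1.529)
t=1.250: state=(2.268, 1.294)
t=1.500: state=(2.474, 1.111)
t=1.750: state=(2.748, 0.973)
t=2.000: state=(3.093, 0.874)
t=2.250: state=(3.513, 0.809)
t=2.300: state=(3.607, 0.800)
next step: t=2.310: state=(3.626, 0.799) — x has crossed 3.62
linear interpolation between t=2.300 (3.60683) and t=2.310 (3.62591) → t≈2.307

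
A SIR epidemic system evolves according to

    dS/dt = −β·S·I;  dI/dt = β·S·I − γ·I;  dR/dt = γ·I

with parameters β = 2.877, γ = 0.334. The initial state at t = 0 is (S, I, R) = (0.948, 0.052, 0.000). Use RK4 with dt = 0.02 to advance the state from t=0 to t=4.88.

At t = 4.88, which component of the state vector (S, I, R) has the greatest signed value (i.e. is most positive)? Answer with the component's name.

t=0.000: state=(0.948, 0.052, 0.000)
step 1 (dt=0.02): k1=(-0.142, 0.124, 0.017), k2=(-0.145, 0.127, 0.018), k3=(-0.145, 0.127, 0.018), k4=(-0.148, 0.130, 0.018); state += dt/6·(k1+2k2+2k3+k4)
t=0.020: state=(0.945, 0.055, 0.000)
t=0.040: state=(0.942, 0.057, 0.001)
t=0.060: state=(0.939, 0.060, 0.001)
continuing one RK4 step at a time; state shown every 10 steps (Δt=0.2):
t=0.200: state=(0.912, 0.083, 0.004)
t=0.400: state=(0.859, 0.130, 0.011)
t=0.600: state=(0.783, 0.195, 0.022)
t=0.800: state=(0.684, 0.278, 0.038)
t=1.000: state=(0.568, 0.373, 0.060)
t=1.200: state=(0.446, 0.467, 0.088)
t=1.400: state=(0.333, 0.546, 0.122)
t=1.600: state=(0.239, 0.601, 0.160)
t=1.800: state=(0.167, 0.631, 0.201)
t=2.000: state=(0.116, 0.640, 0.244)
t=2.200: state=(0.080, 0.633, 0.287)
t=2.400: state=(0.056, 0.616, 0.328)
t=2.600: state=(0.040, 0.592, 0.369)
t=2.800: state=(0.028, 0.564, 0.407)
t=3.000: state=(0.021, 0.535, 0.444)
t=3.200: state=(0.015, 0.506, 0.479)
t=3.400: state=(0.012, 0.477, 0.512)
t=3.600: state=(0.009, 0.449, 0.542)
t=3.800: state=(0.007, 0.422, 0.572)
t=4.000: state=(0.005, 0.396, 0.599)
t=4.200: state=(0.004, 0.371, 0.624)
t=4.400: state=(0.004, 0.348, 0.648)
t=4.600: state=(0.003, 0.326, 0.671)
t=4.800: state=(0.002, 0.306, 0.692)
t=4.880: state=(0.002, 0.298, 0.700)
compare at T: S=0.002, I=0.298, R=0.700

largest component: R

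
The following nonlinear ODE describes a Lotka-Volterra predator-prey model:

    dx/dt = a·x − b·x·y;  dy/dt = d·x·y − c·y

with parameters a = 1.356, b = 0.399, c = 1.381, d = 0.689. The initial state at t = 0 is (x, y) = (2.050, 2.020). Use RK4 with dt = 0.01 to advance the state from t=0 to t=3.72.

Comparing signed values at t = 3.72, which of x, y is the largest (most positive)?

t=0.000: state=(2.050, 2.020)
step 1 (dt=0.01): k1=(1.128, 0.064), k2=(1.130, 0.071), k3=(1.130, 0.071), k4=(1.133, 0.079); state += dt/6·(k1+2k2+2k3+k4)
t=0.010: state=(2.061, 2.021)
t=0.020: state=(2.073, 2.022)
t=0.030: state=(2.084, 2.023)
continuing one RK4 step at a time; state shown every 20 steps (Δt=0.2):
t=0.200: state=(2.285, 2.066)
t=0.400: state=(2.531, 2.184)
t=0.600: state=(2.768, 2.387)
t=0.800: state=(2.967, 2.690)
t=1.000: state=(3.090, 3.102)
t=1.200: state=(3.102, 3.610)
t=1.400: state=(2.983, 4.172)
t=1.600: state=(2.744, 4.702)
t=1.800: state=(2.431, 5.098)
t=2.000: state=(2.104, 5.286)
t=2.200: state=(1.810, 5.249)
t=2.400: state=(1.574, 5.024)
t=2.600: state=(1.401, 4.675)
t=2.800: state=(1.286, 4.265)
t=3.000: state=(1.220, 3.844)
t=3.200: state=(1.197, 3.443)
t=3.400: state=(1.210, 3.082)
t=3.600: state=(1.257, 2.771)
t=3.720: state=(1.301, 2.609)
compare at T: x=1.301, y=2.609

largest component: y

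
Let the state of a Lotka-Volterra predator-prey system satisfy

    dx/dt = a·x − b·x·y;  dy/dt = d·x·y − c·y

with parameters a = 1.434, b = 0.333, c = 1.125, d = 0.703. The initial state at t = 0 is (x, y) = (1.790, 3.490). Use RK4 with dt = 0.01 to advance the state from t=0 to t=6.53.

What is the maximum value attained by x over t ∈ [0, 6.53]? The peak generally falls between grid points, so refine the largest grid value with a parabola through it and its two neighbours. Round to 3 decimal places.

t=0.000: state=(1.790, 3.490)
step 1 (dt=0.01): k1=(0.487, 0.465), k2=(0.486, 0.472), k3=(0.486, 0.472), k4=(0.485, 0.478); state += dt/6·(k1+2k2+2k3+k4)
t=0.010: state=(1.795, 3.495)
t=0.020: state=(1.800, 3.500)
t=0.030: state=(1.805, 3.505)
continuing one RK4 step at a time; state shown every 25 steps (Δt=0.25):
t=0.250: state=(1.905, 3.646)
t=0.500: state=(1.994, 3.878)
t=0.750: state=(2.041, 4.176)
t=1.000: state=(2.035, 4.514)
t=1.250: state=(1.972, 4.850)
t=1.500: state=(1.862, 5.130)
t=1.750: state=(1.724, 5.308)
t=2.000: state=(1.581, 5.357)
t=2.250: state=(1.453, 5.278)
t=2.500: state=(1.349, 5.094)
t=2.750: state=(1.277, 4.841)
t=3.000: state=(1.235, 4.554)
t=3.250: state=(1.225, 4.266)
t=3.500: state=(1.243, 3.998)
t=3.750: state=(1.288, 3.768)
t=4.000: state=(1.358, 3.588)
t=4.250: state=(1.449, 3.465)
t=4.500: state=(1.559, 3.406)
t=4.750: state=(1.681, 3.417)
t=5.000: state=(1.804, 3.504)
t=5.250: state=(1.917, 3.669)
t=5.500: state=(2.002, 3.910)
t=5.750: state=(2.044, 4.214)
t=6.000: state=(2.031, 4.554)
t=6.250: state=(1.961, 4.886)
t=6.500: state=(1.847, 5.157)
t=6.530: state=(1.831, 5.183)
largest grid value and its neighbours: x(5.810)=2.04582, x(5.820)=2.04586, x(5.830)=2.04580
parabola through these three points peaks at t≈5.819 with x≈2.04586

max x = 2.046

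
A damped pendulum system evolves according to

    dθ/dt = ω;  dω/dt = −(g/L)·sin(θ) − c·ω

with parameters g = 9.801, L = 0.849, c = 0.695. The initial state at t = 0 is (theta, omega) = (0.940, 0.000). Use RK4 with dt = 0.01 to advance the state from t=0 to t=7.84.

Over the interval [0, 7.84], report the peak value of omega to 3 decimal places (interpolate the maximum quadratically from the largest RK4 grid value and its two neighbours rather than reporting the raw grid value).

t=0.000: state=(0.940, 0.000)
step 1 (dt=0.01): k1=(0.000, -9.323), k2=(-0.047, -9.290), k3=(-0.046, -9.289), k4=(-0.093, -9.255); state += dt/6·(k1+2k2+2k3+k4)
t=0.010: state=(0.940, -0.093)
t=0.020: state=(0.938, -0.185)
t=0.030: state=(0.936, -0.276)
continuing one RK4 step at a time; state shown every 50 steps (Δt=0.5):
t=0.500: state=(0.065, -2.614)
t=1.000: state=(-0.660, 0.202)
t=1.500: state=(0.035, 1.830)
t=2.000: state=(0.458, -0.400)
t=2.500: state=(-0.099, -1.229)
t=3.000: state=(-0.306, 0.494)
t=3.500: state=(0.125, 0.780)
t=4.000: state=(0.192, -0.494)
t=4.500: state=(-0.125, -0.457)
t=5.000: state=(-0.112, 0.438)
t=5.500: state=(0.110, 0.238)
t=6.000: state=(0.057, -0.356)
t=6.500: state=(-0.089, -0.098)
t=7.000: state=(-0.023, 0.271)
t=7.500: state=(0.067, 0.015)
t=7.840: state=(0.034, -0.182)
largest grid value and its neighbours: omega(1.410)=1.89678, omega(1.420)=1.89788, omega(1.430)=1.89680
parabola through these three points peaks at t≈1.420 with omega≈1.89788

max omega = 1.898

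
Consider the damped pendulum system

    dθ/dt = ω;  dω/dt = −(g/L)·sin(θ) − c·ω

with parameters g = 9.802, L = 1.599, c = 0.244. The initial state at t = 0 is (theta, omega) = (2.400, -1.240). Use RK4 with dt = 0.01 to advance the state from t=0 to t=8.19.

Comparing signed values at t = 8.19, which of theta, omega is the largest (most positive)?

largest component: omega

t=0.000: state=(2.400, -1.240)
step 1 (dt=0.01): k1=(-1.240, -3.838), k2=(-1.259, -3.861), k3=(-1.259, -3.862), k4=(-1.279, -3.885); state += dt/6·(k1+2k2+2k3+k4)
t=0.010: state=(2.387, -1.279)
t=0.020: state=(2.374, -1.318)
t=0.030: state=(2.361, -1.357)
continuing one RK4 step at a time; state shown every 50 steps (Δt=0.5):
t=0.500: state=(1.202, -3.670)
t=1.000: state=(-0.853, -3.603)
t=1.500: state=(-1.862, -0.434)
t=2.000: state=(-1.355, 2.433)
t=2.500: state=(0.306, 3.501)
t=3.000: state=(1.448, 0.793)
t=3.500: state=(1.092, -2.116)
t=4.000: state=(-0.329, -2.905)
t=4.500: state=(-1.219, -0.402)
t=5.000: state=(-0.734, 2.160)
t=5.500: state=(0.507, 2.185)
t=6.000: state=(1.022, -0.253)
t=6.500: state=(0.343, -2.165)
t=7.000: state=(-0.659, -1.356)
t=7.500: state=(-0.774, 0.892)
t=8.000: state=(0.026, 1.906)
t=8.190: state=(0.364, 1.593)
compare at T: theta=0.364, omega=1.593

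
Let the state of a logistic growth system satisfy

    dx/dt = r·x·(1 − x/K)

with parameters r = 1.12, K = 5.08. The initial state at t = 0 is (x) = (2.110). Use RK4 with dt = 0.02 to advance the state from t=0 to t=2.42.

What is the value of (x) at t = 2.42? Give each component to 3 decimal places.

t=0.000: state=(2.110)
step 1 (dt=0.02): k1=(1.382), k2=(1.384), k3=(1.384), k4=(1.387); state += dt/6·(k1+2k2+2k3+k4)
t=0.020: state=(2.138)
t=0.040: state=(2.165)
t=0.060: state=(2.193)
continuing one RK4 step at a time; state shown every 5 steps (Δt=0.1):
t=0.100: state=(2.249)
t=0.200: state=(2.390)
t=0.300: state=(2.533)
t=0.400: state=(2.675)
t=0.500: state=(2.816)
t=0.600: state=(2.955)
t=0.700: state=(3.093)
t=0.800: state=(3.226)
t=0.900: state=(3.356)
t=1.000: state=(3.481)
t=1.100: state=(3.601)
t=1.200: state=(3.716)
t=1.300: state=(3.825)
t=1.400: state=(3.928)
t=1.500: state=(4.024)
t=1.600: state=(4.115)
t=1.700: state=(4.199)
t=1.800: state=(4.278)
t=1.900: state=(4.351)
t=2.000: state=(4.418)
t=2.100: state=(4.480)
t=2.200: state=(4.537)
t=2.300: state=(4.589)
t=2.400: state=(4.636)
t=2.420: state=(4.645)

(x) = (4.645)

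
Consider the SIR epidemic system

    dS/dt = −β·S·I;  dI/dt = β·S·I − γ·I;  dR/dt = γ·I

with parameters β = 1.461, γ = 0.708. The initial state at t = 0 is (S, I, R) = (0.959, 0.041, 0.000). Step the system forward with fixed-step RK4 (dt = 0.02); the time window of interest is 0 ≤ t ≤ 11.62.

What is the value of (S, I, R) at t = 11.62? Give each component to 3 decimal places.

(S, I, R) = (0.183, 0.014, 0.803)

t=0.000: state=(0.959, 0.041, 0.000)
step 1 (dt=0.02): k1=(-0.057, 0.028, 0.029), k2=(-0.058, 0.029, 0.029), k3=(-0.058, 0.029, 0.029), k4=(-0.058, 0.029, 0.029); state += dt/6·(k1+2k2+2k3+k4)
t=0.020: state=(0.958, 0.042, 0.001)
t=0.040: state=(0.957, 0.042, 0.001)
t=0.060: state=(0.955, 0.043, 0.002)
continuing one RK4 step at a time; state shown every 25 steps (Δt=0.5):
t=0.500: state=(0.925, 0.057, 0.017)
t=1.000: state=(0.881, 0.078, 0.041)
t=1.500: state=(0.825, 0.102, 0.073)
t=2.000: state=(0.759, 0.128, 0.113)
t=2.500: state=(0.685, 0.152, 0.163)
t=3.000: state=(0.608, 0.171, 0.220)
t=3.500: state=(0.535, 0.182, 0.283)
t=4.000: state=(0.467, 0.184, 0.348)
t=4.500: state=(0.409, 0.178, 0.413)
t=5.000: state=(0.361, 0.165, 0.474)
t=5.500: state=(0.322, 0.149, 0.529)
t=6.000: state=(0.290, 0.131, 0.579)
t=6.500: state=(0.266, 0.112, 0.622)
t=7.000: state=(0.246, 0.095, 0.659)
t=7.500: state=(0.231, 0.079, 0.689)
t=8.000: state=(0.219, 0.066, 0.715)
t=8.500: state=(0.210, 0.054, 0.736)
t=9.000: state=(0.203, 0.044, 0.753)
t=9.500: state=(0.197, 0.036, 0.767)
t=10.000: state=(0.192, 0.029, 0.779)
t=10.500: state=(0.189, 0.023, 0.788)
t=11.000: state=(0.186, 0.019, 0.796)
t=11.500: state=(0.183, 0.015, 0.801)
t=11.620: state=(0.183, 0.014, 0.803)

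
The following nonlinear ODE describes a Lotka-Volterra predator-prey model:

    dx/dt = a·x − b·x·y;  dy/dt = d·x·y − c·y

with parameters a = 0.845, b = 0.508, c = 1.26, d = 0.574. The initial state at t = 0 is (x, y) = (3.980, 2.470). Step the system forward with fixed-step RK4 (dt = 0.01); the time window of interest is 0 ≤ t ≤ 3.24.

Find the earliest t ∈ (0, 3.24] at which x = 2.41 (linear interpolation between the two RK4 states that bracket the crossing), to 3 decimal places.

t = 0.652

t=0.000: state=(3.980, 2.470)
step 1 (dt=0.01): k1=(-1.631, 2.531), k2=(-1.653, 2.532), k3=(-1.653, 2.532), k4=(-1.675, 2.533); state += dt/6·(k1+2k2+2k3+k4)
t=0.010: state=(3.963, 2.495)
t=0.020: state=(3.947, 2.521)
t=0.030: state=(3.929, 2.546)
continuing one RK4 step at a time; state shown every 20 steps (Δt=0.2):
t=0.200: state=(3.574, 2.966)
t=0.400: state=(3.063, 3.377)
t=0.600: state=(2.538, 3.619)
t=0.650: state=(2.414, 3.648)
next step: t=0.660: state=(2.390, 3.652) — x has crossed 2.41
linear interpolation between t=0.650 (2.41432) and t=0.660 (2.39008) → t≈0.652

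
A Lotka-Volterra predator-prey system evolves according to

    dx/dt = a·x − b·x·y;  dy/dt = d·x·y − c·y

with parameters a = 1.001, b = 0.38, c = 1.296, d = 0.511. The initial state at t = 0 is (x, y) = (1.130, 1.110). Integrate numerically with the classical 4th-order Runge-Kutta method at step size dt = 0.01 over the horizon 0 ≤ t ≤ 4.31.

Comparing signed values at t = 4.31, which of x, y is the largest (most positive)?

t=0.000: state=(1.130, 1.110)
step 1 (dt=0.01): k1=(0.654, -0.798), k2=(0.658, -0.793), k3=(0.658, -0.793), k4=(0.662, -0.788); state += dt/6·(k1+2k2+2k3+k4)
t=0.010: state=(1.137, 1.102)
t=0.020: state=(1.143, 1.094)
t=0.030: state=(1.150, 1.086)
continuing one RK4 step at a time; state shown every 20 steps (Δt=0.2):
t=0.200: state=(1.276, 0.968)
t=0.400: state=(1.454, 0.859)
t=0.600: state=(1.670, 0.777)
t=0.800: state=(1.928, 0.721)
t=1.000: state=(2.232, 0.687)
t=1.200: state=(2.590, 0.678)
t=1.400: state=(3.003, 0.696)
t=1.600: state=(3.474, 0.748)
t=1.800: state=(3.996, 0.845)
t=2.000: state=(4.552, 1.009)
t=2.200: state=(5.103, 1.276)
t=2.400: state=(5.574, 1.700)
t=2.600: state=(5.846, 2.357)
t=2.800: state=(5.770, 3.305)
t=3.000: state=(5.246, 4.496)
t=3.200: state=(4.349, 5.677)
t=3.400: state=(3.335, 6.486)
t=3.600: state=(2.458, 6.717)
t=3.800: state=(1.817, 6.436)
t=4.000: state=(1.390, 5.841)
t=4.200: state=(1.119, 5.119)
t=4.310: state=(1.018, 4.713)
compare at T: x=1.018, y=4.713

largest component: y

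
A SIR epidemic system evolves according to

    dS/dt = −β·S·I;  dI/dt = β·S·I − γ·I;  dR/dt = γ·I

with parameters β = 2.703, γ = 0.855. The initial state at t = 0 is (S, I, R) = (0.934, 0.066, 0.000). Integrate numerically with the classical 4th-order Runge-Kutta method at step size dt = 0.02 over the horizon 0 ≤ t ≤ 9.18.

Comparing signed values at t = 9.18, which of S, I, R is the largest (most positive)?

t=0.000: state=(0.934, 0.066, 0.000)
step 1 (dt=0.02): k1=(-0.167, 0.110, 0.056), k2=(-0.169, 0.112, 0.057), k3=(-0.169, 0.112, 0.057), k4=(-0.172, 0.113, 0.058); state += dt/6·(k1+2k2+2k3+k4)
t=0.020: state=(0.931, 0.068, 0.001)
t=0.040: state=(0.927, 0.071, 0.002)
t=0.060: state=(0.924, 0.073, 0.004)
continuing one RK4 step at a time; state shown every 25 steps (Δt=0.5):
t=0.500: state=(0.816, 0.142, 0.043)
t=1.000: state=(0.628, 0.246, 0.125)
t=1.500: state=(0.424, 0.326, 0.250)
t=2.000: state=(0.269, 0.337, 0.394)
t=2.500: state=(0.175, 0.295, 0.531)
t=3.000: state=(0.122, 0.234, 0.644)
t=3.500: state=(0.093, 0.176, 0.731)
t=4.000: state=(0.075, 0.129, 0.796)
t=4.500: state=(0.065, 0.092, 0.843)
t=5.000: state=(0.059, 0.065, 0.876)
t=5.500: state=(0.054, 0.046, 0.900)
t=6.000: state=(0.052, 0.032, 0.916)
t=6.500: state=(0.050, 0.022, 0.928)
t=7.000: state=(0.048, 0.016, 0.936)
t=7.500: state=(0.048, 0.011, 0.941)
t=8.000: state=(0.047, 0.008, 0.945)
t=8.500: state=(0.047, 0.005, 0.948)
t=9.000: state=(0.046, 0.004, 0.950)
t=9.180: state=(0.046, 0.003, 0.951)
compare at T: S=0.046, I=0.003, R=0.951

largest component: R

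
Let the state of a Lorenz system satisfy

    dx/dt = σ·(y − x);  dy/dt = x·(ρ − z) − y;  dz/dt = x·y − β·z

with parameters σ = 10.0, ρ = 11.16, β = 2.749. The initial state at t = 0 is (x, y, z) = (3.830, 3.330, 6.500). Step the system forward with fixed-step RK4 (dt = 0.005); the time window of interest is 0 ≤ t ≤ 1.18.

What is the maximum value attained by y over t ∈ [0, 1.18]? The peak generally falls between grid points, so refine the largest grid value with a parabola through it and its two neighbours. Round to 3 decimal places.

max y = 7.660

t=0.000: state=(3.830, 3.330, 6.500)
step 1 (dt=0.005): k1=(-5.000, 14.518, -5.115), k2=(-4.512, 14.472, -4.983), k3=(-4.525, 14.477, -4.980), k4=(-4.050, 14.435, -4.846); state += dt/6·(k1+2k2+2k3+k4)
t=0.005: state=(3.807, 3.402, 6.475)
t=0.010: state=(3.789, 3.474, 6.452)
t=0.015: state=(3.776, 3.546, 6.429)
continuing one RK4 step at a time; state shown every 10 steps (Δt=0.05):
t=0.050: state=(3.786, 4.045, 6.317)
t=0.100: state=(4.042, 4.772, 6.310)
t=0.150: state=(4.489, 5.526, 6.527)
t=0.200: state=(5.059, 6.282, 7.009)
t=0.250: state=(5.690, 6.966, 7.780)
t=0.300: state=(6.307, 7.467, 8.816)
t=0.350: state=(6.816, 7.660, 10.019)
t=0.400: state=(7.120, 7.465, 11.213)
t=0.450: state=(7.146, 6.902, 12.182)
t=0.500: state=(6.885, 6.104, 12.756)
t=0.550: state=(6.395, 5.256, 12.880)
t=0.600: state=(5.785, 4.520, 12.612)
t=0.650: state=(5.165, 3.979, 12.072)
t=0.700: state=(4.621, 3.647, 11.386)
t=0.750: state=(4.201, 3.498, 10.655)
t=0.800: state=(3.920, 3.498, 9.945)
t=0.850: state=(3.775, 3.616, 9.304)
t=0.900: state=(3.756, 3.831, 8.762)
t=0.950: state=(3.846, 4.129, 8.341)
t=1.000: state=(4.034, 4.498, 8.063)
t=1.050: state=(4.306, 4.923, 7.945)
t=1.100: state=(4.646, 5.381, 8.003)
t=1.150: state=(5.033, 5.838, 8.246)
t=1.180: state=(5.277, 6.092, 8.480)
largest grid value and its neighbours: y(0.345)=7.65726, y(0.350)=7.65981, y(0.355)=7.65840
parabola through these three points peaks at t≈0.351 with y≈7.65985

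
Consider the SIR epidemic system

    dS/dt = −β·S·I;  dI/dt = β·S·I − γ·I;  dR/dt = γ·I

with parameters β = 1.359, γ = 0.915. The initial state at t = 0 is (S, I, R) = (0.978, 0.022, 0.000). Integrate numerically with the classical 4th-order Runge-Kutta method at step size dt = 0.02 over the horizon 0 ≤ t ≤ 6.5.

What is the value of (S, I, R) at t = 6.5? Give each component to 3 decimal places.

(S, I, R) = (0.594, 0.070, 0.336)

t=0.000: state=(0.978, 0.022, 0.000)
step 1 (dt=0.02): k1=(-0.029, 0.009, 0.020), k2=(-0.029, 0.009, 0.020), k3=(-0.029, 0.009, 0.020), k4=(-0.029, 0.009, 0.020); state += dt/6·(k1+2k2+2k3+k4)
t=0.020: state=(0.977, 0.022, 0.000)
t=0.040: state=(0.977, 0.022, 0.001)
t=0.060: state=(0.976, 0.023, 0.001)
continuing one RK4 step at a time; state shown every 25 steps (Δt=0.5):
t=0.500: state=(0.962, 0.027, 0.011)
t=1.000: state=(0.943, 0.033, 0.025)
t=1.500: state=(0.920, 0.039, 0.041)
t=2.000: state=(0.894, 0.045, 0.060)
t=2.500: state=(0.865, 0.052, 0.083)
t=3.000: state=(0.833, 0.059, 0.108)
t=3.500: state=(0.798, 0.065, 0.137)
t=4.000: state=(0.763, 0.070, 0.167)
t=4.500: state=(0.726, 0.073, 0.200)
t=5.000: state=(0.691, 0.075, 0.234)
t=5.500: state=(0.656, 0.075, 0.269)
t=6.000: state=(0.624, 0.073, 0.303)
t=6.500: state=(0.594, 0.070, 0.336)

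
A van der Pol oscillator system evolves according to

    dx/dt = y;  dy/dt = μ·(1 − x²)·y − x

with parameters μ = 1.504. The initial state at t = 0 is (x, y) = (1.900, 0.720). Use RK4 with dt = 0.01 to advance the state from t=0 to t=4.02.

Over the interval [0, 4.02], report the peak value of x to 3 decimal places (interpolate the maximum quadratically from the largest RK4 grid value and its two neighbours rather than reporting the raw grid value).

max x = 1.969

t=0.000: state=(1.900, 0.720)
step 1 (dt=0.01): k1=(0.720, -4.726), k2=(0.696, -4.651), k3=(0.697, -4.652), k4=(0.673, -4.578); state += dt/6·(k1+2k2+2k3+k4)
t=0.010: state=(1.907, 0.673)
t=0.020: state=(1.913, 0.628)
t=0.030: state=(1.920, 0.585)
continuing one RK4 step at a time; state shown every 20 steps (Δt=0.2):
t=0.200: state=(1.968, 0.049)
t=0.400: state=(1.945, -0.243)
t=0.600: state=(1.882, -0.373)
t=0.800: state=(1.799, -0.446)
t=1.000: state=(1.704, -0.501)
t=1.200: state=(1.599, -0.557)
t=1.400: state=(1.481, -0.622)
t=1.600: state=(1.349, -0.706)
t=1.800: state=(1.197, -0.819)
t=2.000: state=(1.018, -0.979)
t=2.200: state=(0.800, -1.217)
t=2.400: state=(0.523, -1.583)
t=2.600: state=(0.154, -2.136)
t=2.800: state=(-0.343, -2.846)
t=3.000: state=(-0.963, -3.222)
t=3.200: state=(-1.550, -2.432)
t=3.400: state=(-1.896, -1.054)
t=3.600: state=(-2.009, -0.183)
t=3.800: state=(-2.002, 0.190)
t=4.000: state=(-1.947, 0.344)
t=4.020: state=(-1.940, 0.354)
largest grid value and its neighbours: x(0.210)=1.96873, x(0.220)=1.96891, x(0.230)=1.96888
parabola through these three points peaks at t≈0.224 with x≈1.96892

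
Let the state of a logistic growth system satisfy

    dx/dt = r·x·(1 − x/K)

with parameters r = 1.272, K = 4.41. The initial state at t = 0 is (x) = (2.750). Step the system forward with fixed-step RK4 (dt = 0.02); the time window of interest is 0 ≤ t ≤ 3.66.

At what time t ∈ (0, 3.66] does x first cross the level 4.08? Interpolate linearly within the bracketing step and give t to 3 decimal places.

t = 1.580

t=0.000: state=(2.750)
step 1 (dt=0.02): k1=(1.317), k2=(1.313), k3=(1.313), k4=(1.308); state += dt/6·(k1+2k2+2k3+k4)
t=0.020: state=(2.776)
t=0.040: state=(2.802)
t=0.060: state=(2.828)
continuing one RK4 step at a time; state shown every 10 steps (Δt=0.2):
t=0.200: state=(3.004)
t=0.400: state=(3.236)
t=0.600: state=(3.442)
t=0.800: state=(3.620)
t=1.000: state=(3.772)
t=1.200: state=(3.899)
t=1.400: state=(4.003)
t=1.580: state=(4.080)
next step: t=1.600: state=(4.088) — x has crossed 4.08
linear interpolation between t=1.580 (4.07993) and t=1.600 (4.08762) → t≈1.580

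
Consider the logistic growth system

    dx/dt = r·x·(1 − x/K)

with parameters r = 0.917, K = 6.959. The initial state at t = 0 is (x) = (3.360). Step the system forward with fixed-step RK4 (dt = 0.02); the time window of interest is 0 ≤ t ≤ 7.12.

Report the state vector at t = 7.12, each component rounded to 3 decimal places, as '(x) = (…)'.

t=0.000: state=(3.360)
step 1 (dt=0.02): k1=(1.593), k2=(1.594), k3=(1.594), k4=(1.594); state += dt/6·(k1+2k2+2k3+k4)
t=0.020: state=(3.392)
t=0.040: state=(3.424)
t=0.060: state=(3.456)
continuing one RK4 step at a time; state shown every 25 steps (Δt=0.5):
t=0.500: state=(4.149)
t=1.000: state=(4.873)
t=1.500: state=(5.477)
t=2.000: state=(5.942)
t=2.500: state=(6.280)
t=3.000: state=(6.513)
t=3.500: state=(6.671)
t=4.000: state=(6.774)
t=4.500: state=(6.841)
t=5.000: state=(6.884)
t=5.500: state=(6.911)
t=6.000: state=(6.929)
t=6.500: state=(6.940)
t=7.000: state=(6.947)
t=7.120: state=(6.948)

(x) = (6.948)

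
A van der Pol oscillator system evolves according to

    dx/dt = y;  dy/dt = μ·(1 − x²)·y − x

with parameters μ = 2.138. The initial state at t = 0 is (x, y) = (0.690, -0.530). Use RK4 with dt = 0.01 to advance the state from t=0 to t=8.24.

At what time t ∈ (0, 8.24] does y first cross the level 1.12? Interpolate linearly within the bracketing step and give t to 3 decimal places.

t=0.000: state=(0.690, -0.530)
step 1 (dt=0.01): k1=(-0.530, -1.284), k2=(-0.536, -1.292), k3=(-0.536, -1.292), k4=(-0.543, -1.301); state += dt/6·(k1+2k2+2k3+k4)
t=0.010: state=(0.685, -0.543)
t=0.020: state=(0.679, -0.556)
t=0.030: state=(0.674, -0.569)
continuing one RK4 step at a time; state shown every 50 steps (Δt=0.5):
t=0.500: state=(0.206, -1.582)
t=1.000: state=(-1.093, -3.242)
t=1.500: state=(-1.903, -0.171)
t=2.000: state=(-1.818, 0.319)
t=2.500: state=(-1.635, 0.408)
t=3.000: state=(-1.405, 0.524)
t=3.500: state=(-1.090, 0.773)
t=3.800: state=(-0.813, 1.113)
next step: t=3.810: state=(-0.802, 1.130) — y has crossed 1.12
linear interpolation between t=3.800 (1.11336) and t=3.810 (1.12978) → t≈3.804

t = 3.804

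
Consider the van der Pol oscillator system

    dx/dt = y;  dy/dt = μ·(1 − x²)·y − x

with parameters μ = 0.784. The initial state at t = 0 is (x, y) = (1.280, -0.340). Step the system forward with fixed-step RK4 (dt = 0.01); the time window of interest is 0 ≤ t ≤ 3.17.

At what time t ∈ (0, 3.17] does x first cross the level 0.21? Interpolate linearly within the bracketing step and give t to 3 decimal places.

t = 1.138

t=0.000: state=(1.280, -0.340)
step 1 (dt=0.01): k1=(-0.340, -1.110), k2=(-0.346, -1.107), k3=(-0.346, -1.107), k4=(-0.351, -1.103); state += dt/6·(k1+2k2+2k3+k4)
t=0.010: state=(1.277, -0.351)
t=0.020: state=(1.273, -0.362)
t=0.030: state=(1.269, -0.373)
continuing one RK4 step at a time; state shown every 20 steps (Δt=0.2):
t=0.200: state=(1.191, -0.551)
t=0.400: state=(1.060, -0.749)
t=0.600: state=(0.891, -0.951)
t=0.800: state=(0.679, -1.172)
t=1.000: state=(0.420, -1.423)
t=1.130: state=(0.223, -1.603)
next step: t=1.140: state=(0.207, -1.617) — x has crossed 0.21
linear interpolation between t=1.130 (0.22317) and t=1.140 (0.20707) → t≈1.138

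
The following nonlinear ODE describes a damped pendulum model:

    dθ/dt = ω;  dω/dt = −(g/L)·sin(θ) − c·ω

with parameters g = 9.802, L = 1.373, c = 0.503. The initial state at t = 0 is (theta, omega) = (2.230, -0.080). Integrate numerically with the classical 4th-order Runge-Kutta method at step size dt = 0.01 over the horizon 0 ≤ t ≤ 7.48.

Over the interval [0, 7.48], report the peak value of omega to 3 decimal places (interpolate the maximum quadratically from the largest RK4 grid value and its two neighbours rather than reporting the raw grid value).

t=0.000: state=(2.230, -0.080)
step 1 (dt=0.01): k1=(-0.080, -5.603), k2=(-0.108, -5.591), k3=(-0.108, -5.591), k4=(-0.136, -5.580); state += dt/6·(k1+2k2+2k3+k4)
t=0.010: state=(2.229, -0.136)
t=0.020: state=(2.227, -0.192)
t=0.030: state=(2.225, -0.247)
continuing one RK4 step at a time; state shown every 25 steps (Δt=0.25):
t=0.250: state=(2.038, -1.462)
t=0.500: state=(1.492, -2.906)
t=0.750: state=(0.612, -3.983)
t=1.000: state=(-0.380, -3.671)
t=1.250: state=(-1.113, -2.075)
t=1.500: state=(-1.398, -0.221)
t=1.750: state=(-1.240, 1.441)
t=2.000: state=(-0.713, 2.662)
t=2.250: state=(0.009, 2.910)
t=2.500: state=(0.642, 1.998)
t=2.750: state=(0.961, 0.523)
t=3.000: state=(0.907, -0.916)
t=3.250: state=(0.538, -1.933)
t=3.500: state=(0.008, -2.150)
t=3.750: state=(-0.462, -1.492)
t=4.000: state=(-0.698, -0.362)
t=4.250: state=(-0.645, 0.753)
t=4.500: state=(-0.354, 1.482)
t=4.750: state=(0.042, 1.562)
t=5.000: state=(0.374, 1.009)
t=5.250: state=(0.519, 0.136)
t=5.500: state=(0.446, -0.682)
t=5.750: state=(0.208, -1.151)
t=6.000: state=(-0.086, -1.110)
t=6.250: state=(-0.310, -0.629)
t=6.500: state=(-0.385, 0.039)
t=6.750: state=(-0.298, 0.614)
t=7.000: state=(-0.104, 0.882)
t=7.250: state=(0.110, 0.764)
t=7.480: state=(0.246, 0.394)
largest grid value and its neighbours: omega(2.170)=2.96685, omega(2.180)=2.96696, omega(2.190)=2.96500
parabola through these three points peaks at t≈2.176 with omega≈2.96717

max omega = 2.967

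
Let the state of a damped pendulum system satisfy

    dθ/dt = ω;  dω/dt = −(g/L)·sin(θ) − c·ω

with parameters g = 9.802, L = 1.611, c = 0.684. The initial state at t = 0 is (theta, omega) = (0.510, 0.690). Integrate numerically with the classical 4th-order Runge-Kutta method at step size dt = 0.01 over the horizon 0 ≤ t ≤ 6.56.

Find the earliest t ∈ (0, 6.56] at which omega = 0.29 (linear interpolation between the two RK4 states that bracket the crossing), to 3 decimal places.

t = 0.115

t=0.000: state=(0.510, 0.690)
step 1 (dt=0.01): k1=(0.690, -3.442), k2=(0.673, -3.449), k3=(0.673, -3.448), k4=(0.656, -3.454); state += dt/6·(k1+2k2+2k3+k4)
t=0.010: state=(0.517, 0.656)
t=0.020: state=(0.523, 0.621)
t=0.030: state=(0.529, 0.586)
t=0.110: state=(0.565, 0.308)
next step: t=0.120: state=(0.568, 0.273) — omega has crossed 0.29
linear interpolation between t=0.110 (0.30783) and t=0.120 (0.27320) → t≈0.115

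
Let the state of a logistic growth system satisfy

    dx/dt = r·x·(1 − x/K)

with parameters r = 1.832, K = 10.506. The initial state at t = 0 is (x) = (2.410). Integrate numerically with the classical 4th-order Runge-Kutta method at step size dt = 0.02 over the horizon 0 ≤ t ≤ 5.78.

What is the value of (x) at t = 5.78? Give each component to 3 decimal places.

t=0.000: state=(2.410)
step 1 (dt=0.02): k1=(3.402), k2=(3.436), k3=(3.436), k4=(3.470); state += dt/6·(k1+2k2+2k3+k4)
t=0.020: state=(2.479)
t=0.040: state=(2.549)
t=0.060: state=(2.620)
continuing one RK4 step at a time; state shown every 10 steps (Δt=0.2):
t=0.200: state=(3.156)
t=0.400: state=(4.019)
t=0.600: state=(4.958)
t=0.800: state=(5.916)
t=1.000: state=(6.832)
t=1.200: state=(7.653)
t=1.400: state=(8.348)
t=1.600: state=(8.910)
t=1.800: state=(9.345)
t=2.000: state=(9.673)
t=2.200: state=(9.914)
t=2.400: state=(10.089)
t=2.600: state=(10.213)
t=2.800: state=(10.301)
t=3.000: state=(10.363)
t=3.200: state=(10.407)
t=3.400: state=(10.437)
t=3.600: state=(10.458)
t=3.800: state=(10.473)
t=4.000: state=(10.483)
t=4.200: state=(10.490)
t=4.400: state=(10.495)
t=4.600: state=(10.498)
t=4.800: state=(10.501)
t=5.000: state=(10.502)
t=5.200: state=(10.503)
t=5.400: state=(10.504)
t=5.600: state=(10.505)
t=5.780: state=(10.505)

(x) = (10.505)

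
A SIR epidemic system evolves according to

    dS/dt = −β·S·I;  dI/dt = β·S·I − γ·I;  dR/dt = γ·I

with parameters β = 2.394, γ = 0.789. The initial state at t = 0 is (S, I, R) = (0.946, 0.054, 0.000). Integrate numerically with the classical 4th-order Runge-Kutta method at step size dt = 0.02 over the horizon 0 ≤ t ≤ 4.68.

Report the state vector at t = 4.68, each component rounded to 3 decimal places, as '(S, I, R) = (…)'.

t=0.000: state=(0.946, 0.054, 0.000)
step 1 (dt=0.02): k1=(-0.122, 0.080, 0.043), k2=(-0.124, 0.081, 0.043), k3=(-0.124, 0.081, 0.043), k4=(-0.126, 0.082, 0.044); state += dt/6·(k1+2k2+2k3+k4)
t=0.020: state=(0.944, 0.056, 0.001)
t=0.040: state=(0.941, 0.057, 0.002)
t=0.060: state=(0.938, 0.059, 0.003)
continuing one RK4 step at a time; state shown every 10 steps (Δt=0.2):
t=0.200: state=(0.918, 0.072, 0.010)
t=0.400: state=(0.882, 0.095, 0.023)
t=0.600: state=(0.838, 0.122, 0.040)
t=0.800: state=(0.784, 0.154, 0.062)
t=1.000: state=(0.723, 0.189, 0.089)
t=1.200: state=(0.655, 0.224, 0.121)
t=1.400: state=(0.583, 0.257, 0.159)
t=1.600: state=(0.512, 0.286, 0.202)
t=1.800: state=(0.444, 0.307, 0.249)
t=2.000: state=(0.382, 0.319, 0.299)
t=2.200: state=(0.328, 0.323, 0.349)
t=2.400: state=(0.281, 0.319, 0.400)
t=2.600: state=(0.242, 0.309, 0.450)
t=2.800: state=(0.209, 0.294, 0.497)
t=3.000: state=(0.183, 0.275, 0.542)
t=3.200: state=(0.161, 0.255, 0.584)
t=3.400: state=(0.143, 0.234, 0.623)
t=3.600: state=(0.128, 0.214, 0.658)
t=3.800: state=(0.117, 0.193, 0.690)
t=4.000: state=(0.107, 0.174, 0.719)
t=4.200: state=(0.099, 0.156, 0.745)
t=4.400: state=(0.092, 0.140, 0.768)
t=4.600: state=(0.086, 0.124, 0.789)
t=4.680: state=(0.084, 0.119, 0.797)

(S, I, R) = (0.084, 0.119, 0.797)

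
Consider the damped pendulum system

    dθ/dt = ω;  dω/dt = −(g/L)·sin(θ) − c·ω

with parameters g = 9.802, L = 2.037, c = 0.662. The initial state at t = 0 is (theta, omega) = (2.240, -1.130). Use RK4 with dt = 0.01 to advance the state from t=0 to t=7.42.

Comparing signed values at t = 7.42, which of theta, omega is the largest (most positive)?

t=0.000: state=(2.240, -1.130)
step 1 (dt=0.01): k1=(-1.130, -3.026), k2=(-1.145, -3.033), k3=(-1.145, -3.033), k4=(-1.160, -3.040); state += dt/6·(k1+2k2+2k3+k4)
t=0.010: state=(2.229, -1.160)
t=0.020: state=(2.217, -1.191)
t=0.030: state=(2.205, -1.221)
continuing one RK4 step at a time; state shown every 25 steps (Δt=0.25):
t=0.250: state=(1.859, -1.930)
t=0.500: state=(1.274, -2.728)
t=0.750: state=(0.525, -3.159)
t=1.000: state=(-0.239, -2.813)
t=1.250: state=(-0.825, -1.802)
t=1.500: state=(-1.124, -0.595)
t=1.750: state=(-1.131, 0.508)
t=2.000: state=(-0.890, 1.376)
t=2.250: state=(-0.475, 1.864)
t=2.500: state=(-0.002, 1.831)
t=2.750: state=(0.400, 1.317)
t=3.000: state=(0.636, 0.550)
t=3.250: state=(0.674, -0.224)
t=3.500: state=(0.538, -0.830)
t=3.750: state=(0.283, -1.148)
t=4.000: state=(-0.007, -1.120)
t=4.250: state=(-0.252, -0.795)
t=4.500: state=(-0.392, -0.311)
t=4.750: state=(-0.407, 0.178)
t=5.000: state=(-0.313, 0.548)
t=5.250: state=(-0.150, 0.719)
t=5.500: state=(0.029, 0.673)
t=5.750: state=(0.172, 0.452)
t=6.000: state=(0.247, 0.144)
t=6.250: state=(0.245, -0.155)
t=6.500: state=(0.177, -0.367)
t=6.750: state=(0.072, -0.449)
t=7.000: state=(-0.036, -0.398)
t=7.250: state=(-0.118, -0.247)
t=7.420: state=(-0.149, -0.116)
compare at T: theta=-0.149, omega=-0.116

largest component: omega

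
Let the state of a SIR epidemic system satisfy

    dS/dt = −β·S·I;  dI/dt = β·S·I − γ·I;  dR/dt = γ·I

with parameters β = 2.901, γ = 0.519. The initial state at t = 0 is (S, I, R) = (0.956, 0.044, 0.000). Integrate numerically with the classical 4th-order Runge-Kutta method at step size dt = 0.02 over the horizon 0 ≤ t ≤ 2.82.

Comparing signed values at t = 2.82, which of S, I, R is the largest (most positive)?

largest component: R

t=0.000: state=(0.956, 0.044, 0.000)
step 1 (dt=0.02): k1=(-0.122, 0.099, 0.023), k2=(-0.125, 0.101, 0.023), k3=(-0.125, 0.101, 0.023), k4=(-0.127, 0.103, 0.024); state += dt/6·(k1+2k2+2k3+k4)
t=0.020: state=(0.954, 0.046, 0.000)
t=0.040: state=(0.951, 0.048, 0.001)
t=0.060: state=(0.948, 0.050, 0.001)
continuing one RK4 step at a time; state shown every 5 steps (Δt=0.1):
t=0.100: state=(0.942, 0.055, 0.003)
t=0.200: state=(0.926, 0.069, 0.006)
t=0.300: state=(0.905, 0.085, 0.010)
t=0.400: state=(0.881, 0.104, 0.015)
t=0.500: state=(0.852, 0.127, 0.021)
t=0.600: state=(0.818, 0.154, 0.028)
t=0.700: state=(0.779, 0.185, 0.037)
t=0.800: state=(0.735, 0.218, 0.047)
t=0.900: state=(0.686, 0.255, 0.059)
t=1.000: state=(0.634, 0.293, 0.074)
t=1.100: state=(0.579, 0.331, 0.090)
t=1.200: state=(0.523, 0.369, 0.108)
t=1.300: state=(0.467, 0.405, 0.128)
t=1.400: state=(0.414, 0.437, 0.150)
t=1.500: state=(0.363, 0.464, 0.173)
t=1.600: state=(0.316, 0.486, 0.198)
t=1.700: state=(0.274, 0.502, 0.224)
t=1.800: state=(0.236, 0.514, 0.250)
t=1.900: state=(0.203, 0.520, 0.277)
t=2.000: state=(0.175, 0.521, 0.304)
t=2.100: state=(0.150, 0.519, 0.331)
t=2.200: state=(0.129, 0.513, 0.358)
t=2.300: state=(0.112, 0.504, 0.384)
t=2.400: state=(0.097, 0.493, 0.410)
t=2.500: state=(0.084, 0.481, 0.435)
t=2.600: state=(0.073, 0.467, 0.460)
t=2.700: state=(0.064, 0.452, 0.484)
t=2.800: state=(0.056, 0.437, 0.507)
t=2.820: state=(0.055, 0.434, 0.511)
compare at T: S=0.055, I=0.434, R=0.511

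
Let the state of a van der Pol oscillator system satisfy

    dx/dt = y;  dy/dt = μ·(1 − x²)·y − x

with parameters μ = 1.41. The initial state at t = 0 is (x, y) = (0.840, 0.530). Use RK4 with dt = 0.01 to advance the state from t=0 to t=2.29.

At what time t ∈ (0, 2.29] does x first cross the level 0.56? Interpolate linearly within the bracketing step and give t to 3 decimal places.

t=0.000: state=(0.840, 0.530)
step 1 (dt=0.01): k1=(0.530, -0.620), k2=(0.527, -0.627), k3=(0.527, -0.627), k4=(0.524, -0.634); state += dt/6·(k1+2k2+2k3+k4)
t=0.010: state=(0.845, 0.524)
t=0.020: state=(0.850, 0.517)
t=0.030: state=(0.856, 0.511)
continuing one RK4 step at a time; state shown every 10 steps (Δt=0.1):
t=0.100: state=(0.890, 0.461)
t=0.200: state=(0.932, 0.380)
t=0.300: state=(0.965, 0.290)
t=0.400: state=(0.990, 0.194)
t=0.500: state=(1.004, 0.094)
t=0.600: state=(1.008, -0.007)
t=0.700: state=(1.003, -0.107)
t=0.800: state=(0.987, -0.207)
t=0.900: state=(0.961, -0.307)
t=1.000: state=(0.926, -0.406)
t=1.100: state=(0.880, -0.509)
t=1.200: state=(0.824, -0.616)
t=1.300: state=(0.756, -0.730)
t=1.400: state=(0.677, -0.856)
t=1.500: state=(0.585, -0.998)
t=1.520: state=(0.564, -1.029)
next step: t=1.530: state=(0.554, -1.044) — x has crossed 0.56
linear interpolation between t=1.520 (0.56436) and t=1.530 (0.55399) → t≈1.524

t = 1.524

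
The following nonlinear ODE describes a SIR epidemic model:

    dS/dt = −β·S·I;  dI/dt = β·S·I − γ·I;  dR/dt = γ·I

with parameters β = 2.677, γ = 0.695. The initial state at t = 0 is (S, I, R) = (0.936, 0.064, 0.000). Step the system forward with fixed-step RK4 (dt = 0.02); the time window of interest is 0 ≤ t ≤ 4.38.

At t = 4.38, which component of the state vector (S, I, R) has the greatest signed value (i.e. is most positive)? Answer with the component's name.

largest component: R

t=0.000: state=(0.936, 0.064, 0.000)
step 1 (dt=0.02): k1=(-0.160, 0.116, 0.044), k2=(-0.163, 0.118, 0.045), k3=(-0.163, 0.118, 0.045), k4=(-0.166, 0.120, 0.046); state += dt/6·(k1+2k2+2k3+k4)
t=0.020: state=(0.933, 0.066, 0.001)
t=0.040: state=(0.929, 0.069, 0.002)
t=0.060: state=(0.926, 0.071, 0.003)
continuing one RK4 step at a time; state shown every 10 steps (Δt=0.2):
t=0.200: state=(0.898, 0.091, 0.011)
t=0.400: state=(0.848, 0.127, 0.026)
t=0.600: state=(0.783, 0.170, 0.046)
t=0.800: state=(0.705, 0.221, 0.073)
t=1.000: state=(0.618, 0.274, 0.108)
t=1.200: state=(0.526, 0.324, 0.150)
t=1.400: state=(0.437, 0.365, 0.198)
t=1.600: state=(0.357, 0.393, 0.250)
t=1.800: state=(0.288, 0.406, 0.306)
t=2.000: state=(0.232, 0.406, 0.363)
t=2.200: state=(0.187, 0.395, 0.418)
t=2.400: state=(0.152, 0.376, 0.472)
t=2.600: state=(0.125, 0.352, 0.523)
t=2.800: state=(0.104, 0.326, 0.570)
t=3.000: state=(0.088, 0.299, 0.613)
t=3.200: state=(0.076, 0.271, 0.653)
t=3.400: state=(0.066, 0.245, 0.689)
t=3.600: state=(0.058, 0.221, 0.721)
t=3.800: state=(0.052, 0.198, 0.750)
t=4.000: state=(0.047, 0.177, 0.776)
t=4.200: state=(0.043, 0.158, 0.799)
t=4.380: state=(0.040, 0.142, 0.818)
compare at T: S=0.040, I=0.142, R=0.818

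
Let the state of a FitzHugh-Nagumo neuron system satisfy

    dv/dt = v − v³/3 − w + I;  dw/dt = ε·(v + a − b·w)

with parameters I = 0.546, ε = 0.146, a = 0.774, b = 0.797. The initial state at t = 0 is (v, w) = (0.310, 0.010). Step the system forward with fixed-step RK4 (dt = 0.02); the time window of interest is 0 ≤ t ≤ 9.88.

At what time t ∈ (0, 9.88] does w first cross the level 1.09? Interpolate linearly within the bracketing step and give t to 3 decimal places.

t = 4.208

t=0.000: state=(0.310, 0.010)
step 1 (dt=0.02): k1=(0.836, 0.157), k2=(0.842, 0.158), k3=(0.842, 0.158), k4=(0.848, 0.159); state += dt/6·(k1+2k2+2k3+k4)
t=0.020: state=(0.327, 0.013)
t=0.040: state=(0.344, 0.016)
t=0.060: state=(0.361, 0.020)
continuing one RK4 step at a time; state shown every 25 steps (Δt=0.5):
t=0.500: state=(0.795, 0.103)
t=1.000: state=(1.307, 0.227)
t=1.500: state=(1.620, 0.375)
t=2.000: state=(1.716, 0.528)
t=2.500: state=(1.704, 0.674)
t=3.000: state=(1.654, 0.810)
t=3.500: state=(1.589, 0.935)
t=4.000: state=(1.518, 1.047)
t=4.200: state=(1.488, 1.088)
next step: t=4.220: state=(1.485, 1.092) — w has crossed 1.09
linear interpolation between t=4.200 (1.08843) and t=4.220 (1.09249) → t≈4.208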